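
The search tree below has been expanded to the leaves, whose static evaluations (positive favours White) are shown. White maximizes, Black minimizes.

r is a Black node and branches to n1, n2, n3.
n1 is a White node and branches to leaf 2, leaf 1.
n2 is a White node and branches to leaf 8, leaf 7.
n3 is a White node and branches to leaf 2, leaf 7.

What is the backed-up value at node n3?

n3 (White): max(2, 7) = 7

7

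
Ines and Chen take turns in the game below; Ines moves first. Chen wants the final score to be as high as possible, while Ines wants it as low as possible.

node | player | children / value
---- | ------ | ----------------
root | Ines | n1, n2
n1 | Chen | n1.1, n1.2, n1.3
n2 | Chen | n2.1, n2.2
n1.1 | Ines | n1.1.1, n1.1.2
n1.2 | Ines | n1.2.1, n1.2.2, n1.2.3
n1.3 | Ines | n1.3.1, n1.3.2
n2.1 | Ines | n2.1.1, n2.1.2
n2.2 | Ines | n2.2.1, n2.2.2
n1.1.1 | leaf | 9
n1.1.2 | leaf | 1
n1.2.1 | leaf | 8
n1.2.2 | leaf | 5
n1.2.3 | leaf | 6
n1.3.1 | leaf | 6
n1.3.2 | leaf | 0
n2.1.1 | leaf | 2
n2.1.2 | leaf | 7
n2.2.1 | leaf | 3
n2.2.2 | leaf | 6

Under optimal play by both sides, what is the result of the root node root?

n1.1 (Ines): min(9, 1) = 1
n1.2 (Ines): min(8, 5, 6) = 5
n1.3 (Ines): min(6, 0) = 0
n1 (Chen): max(1, 5, 0) = 5
n2.1 (Ines): min(2, 7) = 2
n2.2 (Ines): min(3, 6) = 3
n2 (Chen): max(2, 3) = 3
root (Ines): min(5, 3) = 3

3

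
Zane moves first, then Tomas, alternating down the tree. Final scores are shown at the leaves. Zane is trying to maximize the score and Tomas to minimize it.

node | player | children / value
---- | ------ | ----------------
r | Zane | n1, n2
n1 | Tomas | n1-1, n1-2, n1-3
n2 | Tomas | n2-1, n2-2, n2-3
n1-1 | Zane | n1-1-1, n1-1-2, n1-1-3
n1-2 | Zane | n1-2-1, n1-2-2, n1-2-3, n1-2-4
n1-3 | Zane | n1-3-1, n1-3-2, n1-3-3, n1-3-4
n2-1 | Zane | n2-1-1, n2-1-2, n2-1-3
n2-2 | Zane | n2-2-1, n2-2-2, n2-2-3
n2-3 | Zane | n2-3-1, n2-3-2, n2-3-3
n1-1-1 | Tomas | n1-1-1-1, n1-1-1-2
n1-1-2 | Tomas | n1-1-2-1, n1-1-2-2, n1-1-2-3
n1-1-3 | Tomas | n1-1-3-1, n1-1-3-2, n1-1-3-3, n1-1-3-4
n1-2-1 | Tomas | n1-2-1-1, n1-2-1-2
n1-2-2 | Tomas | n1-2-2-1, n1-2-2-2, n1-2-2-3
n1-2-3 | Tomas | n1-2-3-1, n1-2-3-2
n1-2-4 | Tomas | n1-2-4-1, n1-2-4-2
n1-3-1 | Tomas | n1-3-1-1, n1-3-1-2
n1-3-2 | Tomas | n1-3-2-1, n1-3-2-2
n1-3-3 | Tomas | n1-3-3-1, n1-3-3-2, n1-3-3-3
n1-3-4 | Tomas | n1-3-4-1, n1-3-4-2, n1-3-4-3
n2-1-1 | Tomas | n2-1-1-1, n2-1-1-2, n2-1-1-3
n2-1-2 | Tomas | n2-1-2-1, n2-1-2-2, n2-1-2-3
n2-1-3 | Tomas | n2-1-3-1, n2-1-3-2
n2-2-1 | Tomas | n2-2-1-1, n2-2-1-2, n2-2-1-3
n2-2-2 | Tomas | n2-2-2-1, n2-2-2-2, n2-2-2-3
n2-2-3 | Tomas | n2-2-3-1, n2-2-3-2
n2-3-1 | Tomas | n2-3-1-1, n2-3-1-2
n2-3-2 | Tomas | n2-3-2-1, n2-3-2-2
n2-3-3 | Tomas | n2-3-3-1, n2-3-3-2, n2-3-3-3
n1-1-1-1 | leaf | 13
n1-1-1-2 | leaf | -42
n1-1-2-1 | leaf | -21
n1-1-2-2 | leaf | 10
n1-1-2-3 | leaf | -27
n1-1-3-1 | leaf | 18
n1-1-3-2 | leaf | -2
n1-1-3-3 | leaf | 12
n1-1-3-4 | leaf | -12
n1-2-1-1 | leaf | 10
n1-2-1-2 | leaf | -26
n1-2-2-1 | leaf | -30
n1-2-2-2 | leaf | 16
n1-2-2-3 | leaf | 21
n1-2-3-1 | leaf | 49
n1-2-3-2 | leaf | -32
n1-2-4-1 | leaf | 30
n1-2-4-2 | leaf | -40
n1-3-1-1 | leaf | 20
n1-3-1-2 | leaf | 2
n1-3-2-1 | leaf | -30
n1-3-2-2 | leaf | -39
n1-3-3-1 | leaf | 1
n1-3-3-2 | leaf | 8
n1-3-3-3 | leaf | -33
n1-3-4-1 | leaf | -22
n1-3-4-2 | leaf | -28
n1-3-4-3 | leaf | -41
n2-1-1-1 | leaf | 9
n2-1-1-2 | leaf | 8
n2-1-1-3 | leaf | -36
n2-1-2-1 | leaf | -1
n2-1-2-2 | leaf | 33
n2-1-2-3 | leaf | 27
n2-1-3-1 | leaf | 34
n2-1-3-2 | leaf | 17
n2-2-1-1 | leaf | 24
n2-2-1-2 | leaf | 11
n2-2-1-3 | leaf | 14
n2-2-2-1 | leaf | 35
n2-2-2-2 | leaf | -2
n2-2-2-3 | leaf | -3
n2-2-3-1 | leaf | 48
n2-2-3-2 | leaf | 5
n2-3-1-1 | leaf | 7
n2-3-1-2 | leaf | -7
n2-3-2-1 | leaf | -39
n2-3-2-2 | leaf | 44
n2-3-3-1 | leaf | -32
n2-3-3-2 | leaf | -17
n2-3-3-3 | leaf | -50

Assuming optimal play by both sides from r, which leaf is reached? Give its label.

n1-1-1 (Tomas): min(13, -42) = -42
n1-1-2 (Tomas): min(-21, 10, -27) = -27
n1-1-3 (Tomas): min(18, -2, 12, -12) = -12
n1-1 (Zane): max(-42, -27, -12) = -12
n1-2-1 (Tomas): min(10, -26) = -26
n1-2-2 (Tomas): min(-30, 16, 21) = -30
n1-2-3 (Tomas): min(49, -32) = -32
n1-2-4 (Tomas): min(30, -40) = -40
n1-2 (Zane): max(-26, -30, -32, -40) = -26
n1-3-1 (Tomas): min(20, 2) = 2
n1-3-2 (Tomas): min(-30, -39) = -39
n1-3-3 (Tomas): min(1, 8, -33) = -33
n1-3-4 (Tomas): min(-22, -28, -41) = -41
n1-3 (Zane): max(2, -39, -33, -41) = 2
n1 (Tomas): min(-12, -26, 2) = -26
n2-1-1 (Tomas): min(9, 8, -36) = -36
n2-1-2 (Tomas): min(-1, 33, 27) = -1
n2-1-3 (Tomas): min(34, 17) = 17
n2-1 (Zane): max(-36, -1, 17) = 17
n2-2-1 (Tomas): min(24, 11, 14) = 11
n2-2-2 (Tomas): min(35, -2, -3) = -3
n2-2-3 (Tomas): min(48, 5) = 5
n2-2 (Zane): max(11, -3, 5) = 11
n2-3-1 (Tomas): min(7, -7) = -7
n2-3-2 (Tomas): min(-39, 44) = -39
n2-3-3 (Tomas): min(-32, -17, -50) = -50
n2-3 (Zane): max(-7, -39, -50) = -7
n2 (Tomas): min(17, 11, -7) = -7
r (Zane): max(-26, -7) = -7
At r, Zane picks n2 (highest: -7).
At n2, Tomas picks n2-3 (lowest: -7).
At n2-3, Zane picks n2-3-1 (highest: -7).
At n2-3-1, Tomas picks n2-3-1-2 (lowest: -7).
Terminal value -7.

n2-3-1-2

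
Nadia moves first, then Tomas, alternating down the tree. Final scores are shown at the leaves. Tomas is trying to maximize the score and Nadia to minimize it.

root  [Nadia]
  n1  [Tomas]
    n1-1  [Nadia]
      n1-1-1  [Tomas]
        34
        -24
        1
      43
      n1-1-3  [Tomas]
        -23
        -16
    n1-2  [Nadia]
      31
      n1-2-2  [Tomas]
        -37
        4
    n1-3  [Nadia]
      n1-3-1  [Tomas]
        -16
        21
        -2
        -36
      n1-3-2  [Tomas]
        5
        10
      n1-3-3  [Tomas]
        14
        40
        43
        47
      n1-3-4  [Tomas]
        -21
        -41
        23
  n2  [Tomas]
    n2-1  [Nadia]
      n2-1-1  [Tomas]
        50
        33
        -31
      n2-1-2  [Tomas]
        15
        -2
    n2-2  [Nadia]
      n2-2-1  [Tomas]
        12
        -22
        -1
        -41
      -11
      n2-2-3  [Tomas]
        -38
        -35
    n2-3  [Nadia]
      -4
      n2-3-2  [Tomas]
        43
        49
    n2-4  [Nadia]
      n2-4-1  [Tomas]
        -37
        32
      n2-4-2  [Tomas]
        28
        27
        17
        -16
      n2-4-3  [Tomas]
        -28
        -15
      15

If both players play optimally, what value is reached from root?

10

n1-1-1 (Tomas): max(34, -24, 1) = 34
n1-1-3 (Tomas): max(-23, -16) = -16
n1-1 (Nadia): min(34, 43, -16) = -16
n1-2-2 (Tomas): max(-37, 4) = 4
n1-2 (Nadia): min(31, 4) = 4
n1-3-1 (Tomas): max(-16, 21, -2, -36) = 21
n1-3-2 (Tomas): max(5, 10) = 10
n1-3-3 (Tomas): max(14, 40, 43, 47) = 47
n1-3-4 (Tomas): max(-21, -41, 23) = 23
n1-3 (Nadia): min(21, 10, 47, 23) = 10
n1 (Tomas): max(-16, 4, 10) = 10
n2-1-1 (Tomas): max(50, 33, -31) = 50
n2-1-2 (Tomas): max(15, -2) = 15
n2-1 (Nadia): min(50, 15) = 15
n2-2-1 (Tomas): max(12, -22, -1, -41) = 12
n2-2-3 (Tomas): max(-38, -35) = -35
n2-2 (Nadia): min(12, -11, -35) = -35
n2-3-2 (Tomas): max(43, 49) = 49
n2-3 (Nadia): min(-4, 49) = -4
n2-4-1 (Tomas): max(-37, 32) = 32
n2-4-2 (Tomas): max(28, 27, 17, -16) = 28
n2-4-3 (Tomas): max(-28, -15) = -15
n2-4 (Nadia): min(32, 28, -15, 15) = -15
n2 (Tomas): max(15, -35, -4, -15) = 15
root (Nadia): min(10, 15) = 10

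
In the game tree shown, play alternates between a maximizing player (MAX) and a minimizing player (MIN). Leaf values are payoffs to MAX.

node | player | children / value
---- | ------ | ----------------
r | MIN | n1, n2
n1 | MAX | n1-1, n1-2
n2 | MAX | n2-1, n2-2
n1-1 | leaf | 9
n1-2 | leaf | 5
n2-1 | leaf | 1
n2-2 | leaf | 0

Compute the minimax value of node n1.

9

n1 (MAX): max(9, 5) = 9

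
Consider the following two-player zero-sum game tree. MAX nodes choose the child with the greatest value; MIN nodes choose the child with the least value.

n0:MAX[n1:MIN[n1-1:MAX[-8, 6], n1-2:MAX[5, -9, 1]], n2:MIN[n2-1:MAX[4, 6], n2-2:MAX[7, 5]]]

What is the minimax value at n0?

n1-1 (MAX): max(-8, 6) = 6
n1-2 (MAX): max(5, -9, 1) = 5
n1 (MIN): min(6, 5) = 5
n2-1 (MAX): max(4, 6) = 6
n2-2 (MAX): max(7, 5) = 7
n2 (MIN): min(6, 7) = 6
n0 (MAX): max(5, 6) = 6

6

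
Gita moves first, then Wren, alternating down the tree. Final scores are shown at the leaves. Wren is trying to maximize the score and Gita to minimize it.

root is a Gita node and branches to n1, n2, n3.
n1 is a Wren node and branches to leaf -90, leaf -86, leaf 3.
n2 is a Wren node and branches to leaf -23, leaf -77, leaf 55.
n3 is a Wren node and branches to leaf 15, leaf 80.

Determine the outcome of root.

n1 (Wren): max(-90, -86, 3) = 3
n2 (Wren): max(-23, -77, 55) = 55
n3 (Wren): max(15, 80) = 80
root (Gita): min(3, 55, 80) = 3

3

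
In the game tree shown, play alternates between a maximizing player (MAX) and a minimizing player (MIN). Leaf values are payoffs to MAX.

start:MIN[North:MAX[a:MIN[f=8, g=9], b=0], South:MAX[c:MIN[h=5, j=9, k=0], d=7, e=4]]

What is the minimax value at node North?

a (MIN): min(8, 9) = 8
North (MAX): max(8, 0) = 8

8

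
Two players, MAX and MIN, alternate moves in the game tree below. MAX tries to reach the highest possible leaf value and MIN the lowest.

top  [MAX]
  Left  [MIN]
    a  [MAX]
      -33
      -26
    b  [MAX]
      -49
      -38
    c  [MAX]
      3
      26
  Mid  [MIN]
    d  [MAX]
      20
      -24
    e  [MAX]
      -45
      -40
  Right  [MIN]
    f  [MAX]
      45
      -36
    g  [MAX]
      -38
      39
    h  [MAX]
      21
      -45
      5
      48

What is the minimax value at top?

a (MAX): max(-33, -26) = -26
b (MAX): max(-49, -38) = -38
c (MAX): max(3, 26) = 26
Left (MIN): min(-26, -38, 26) = -38
d (MAX): max(20, -24) = 20
e (MAX): max(-45, -40) = -40
Mid (MIN): min(20, -40) = -40
f (MAX): max(45, -36) = 45
g (MAX): max(-38, 39) = 39
h (MAX): max(21, -45, 5, 48) = 48
Right (MIN): min(45, 39, 48) = 39
top (MAX): max(-38, -40, 39) = 39

39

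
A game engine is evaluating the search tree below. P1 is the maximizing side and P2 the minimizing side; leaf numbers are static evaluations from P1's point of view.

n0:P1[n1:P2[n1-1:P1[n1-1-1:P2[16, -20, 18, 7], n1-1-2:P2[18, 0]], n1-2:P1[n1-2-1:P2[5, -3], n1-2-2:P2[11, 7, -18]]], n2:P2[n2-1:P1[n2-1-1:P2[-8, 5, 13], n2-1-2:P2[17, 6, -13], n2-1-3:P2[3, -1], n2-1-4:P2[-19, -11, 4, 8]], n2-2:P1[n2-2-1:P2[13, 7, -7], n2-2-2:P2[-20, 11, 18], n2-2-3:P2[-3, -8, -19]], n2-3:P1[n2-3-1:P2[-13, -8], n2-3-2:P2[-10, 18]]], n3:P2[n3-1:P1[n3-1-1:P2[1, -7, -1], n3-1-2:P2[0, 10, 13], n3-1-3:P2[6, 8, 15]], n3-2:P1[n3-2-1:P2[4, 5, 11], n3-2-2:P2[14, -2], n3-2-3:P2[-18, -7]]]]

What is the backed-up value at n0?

4

n1-1-1 (P2): min(16, -20, 18, 7) = -20
n1-1-2 (P2): min(18, 0) = 0
n1-1 (P1): max(-20, 0) = 0
n1-2-1 (P2): min(5, -3) = -3
n1-2-2 (P2): min(11, 7, -18) = -18
n1-2 (P1): max(-3, -18) = -3
n1 (P2): min(0, -3) = -3
n2-1-1 (P2): min(-8, 5, 13) = -8
n2-1-2 (P2): min(17, 6, -13) = -13
n2-1-3 (P2): min(3, -1) = -1
n2-1-4 (P2): min(-19, -11, 4, 8) = -19
n2-1 (P1): max(-8, -13, -1, -19) = -1
n2-2-1 (P2): min(13, 7, -7) = -7
n2-2-2 (P2): min(-20, 11, 18) = -20
n2-2-3 (P2): min(-3, -8, -19) = -19
n2-2 (P1): max(-7, -20, -19) = -7
n2-3-1 (P2): min(-13, -8) = -13
n2-3-2 (P2): min(-10, 18) = -10
n2-3 (P1): max(-13, -10) = -10
n2 (P2): min(-1, -7, -10) = -10
n3-1-1 (P2): min(1, -7, -1) = -7
n3-1-2 (P2): min(0, 10, 13) = 0
n3-1-3 (P2): min(6, 8, 15) = 6
n3-1 (P1): max(-7, 0, 6) = 6
n3-2-1 (P2): min(4, 5, 11) = 4
n3-2-2 (P2): min(14, -2) = -2
n3-2-3 (P2): min(-18, -7) = -18
n3-2 (P1): max(4, -2, -18) = 4
n3 (P2): min(6, 4) = 4
n0 (P1): max(-3, -10, 4) = 4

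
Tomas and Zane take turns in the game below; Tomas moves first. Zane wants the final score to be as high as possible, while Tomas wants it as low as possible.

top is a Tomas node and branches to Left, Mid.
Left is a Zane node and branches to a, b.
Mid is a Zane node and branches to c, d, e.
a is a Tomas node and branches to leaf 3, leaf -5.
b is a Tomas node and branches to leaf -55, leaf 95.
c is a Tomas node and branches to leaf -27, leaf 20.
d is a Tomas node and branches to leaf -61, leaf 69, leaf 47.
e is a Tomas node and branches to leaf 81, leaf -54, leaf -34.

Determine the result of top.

a (Tomas): min(3, -5) = -5
b (Tomas): min(-55, 95) = -55
Left (Zane): max(-5, -55) = -5
c (Tomas): min(-27, 20) = -27
d (Tomas): min(-61, 69, 47) = -61
e (Tomas): min(81, -54, -34) = -54
Mid (Zane): max(-27, -61, -54) = -27
top (Tomas): min(-5, -27) = -27

-27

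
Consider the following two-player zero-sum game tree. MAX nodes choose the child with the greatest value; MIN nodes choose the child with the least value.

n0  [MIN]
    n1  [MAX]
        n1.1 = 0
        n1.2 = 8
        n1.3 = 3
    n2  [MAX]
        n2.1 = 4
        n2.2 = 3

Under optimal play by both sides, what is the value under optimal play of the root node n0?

n1 (MAX): max(0, 8, 3) = 8
n2 (MAX): max(4, 3) = 4
n0 (MIN): min(8, 4) = 4

4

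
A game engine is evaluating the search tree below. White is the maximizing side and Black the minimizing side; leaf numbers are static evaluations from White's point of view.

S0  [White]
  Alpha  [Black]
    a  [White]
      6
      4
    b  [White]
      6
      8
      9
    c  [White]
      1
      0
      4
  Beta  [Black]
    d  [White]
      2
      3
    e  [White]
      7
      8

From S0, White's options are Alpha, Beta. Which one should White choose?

a (White): max(6, 4) = 6
b (White): max(6, 8, 9) = 9
c (White): max(1, 0, 4) = 4
Alpha (Black): min(6, 9, 4) = 4
d (White): max(2, 3) = 3
e (White): max(7, 8) = 8
Beta (Black): min(3, 8) = 3
S0 (White): max(4, 3) = 4
White at S0 wants the highest of {Alpha=4, Beta=3}, so chooses Alpha.

Alpha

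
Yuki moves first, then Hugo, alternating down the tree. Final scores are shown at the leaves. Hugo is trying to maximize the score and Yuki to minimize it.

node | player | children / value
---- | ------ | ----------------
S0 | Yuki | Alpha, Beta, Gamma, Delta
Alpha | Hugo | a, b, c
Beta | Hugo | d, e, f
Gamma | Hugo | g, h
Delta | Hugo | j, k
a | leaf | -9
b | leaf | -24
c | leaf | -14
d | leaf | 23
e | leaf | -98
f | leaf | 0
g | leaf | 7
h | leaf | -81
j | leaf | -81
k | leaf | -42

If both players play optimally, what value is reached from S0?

-42

Alpha (Hugo): max(-9, -24, -14) = -9
Beta (Hugo): max(23, -98, 0) = 23
Gamma (Hugo): max(7, -81) = 7
Delta (Hugo): max(-81, -42) = -42
S0 (Yuki): min(-9, 23, 7, -42) = -42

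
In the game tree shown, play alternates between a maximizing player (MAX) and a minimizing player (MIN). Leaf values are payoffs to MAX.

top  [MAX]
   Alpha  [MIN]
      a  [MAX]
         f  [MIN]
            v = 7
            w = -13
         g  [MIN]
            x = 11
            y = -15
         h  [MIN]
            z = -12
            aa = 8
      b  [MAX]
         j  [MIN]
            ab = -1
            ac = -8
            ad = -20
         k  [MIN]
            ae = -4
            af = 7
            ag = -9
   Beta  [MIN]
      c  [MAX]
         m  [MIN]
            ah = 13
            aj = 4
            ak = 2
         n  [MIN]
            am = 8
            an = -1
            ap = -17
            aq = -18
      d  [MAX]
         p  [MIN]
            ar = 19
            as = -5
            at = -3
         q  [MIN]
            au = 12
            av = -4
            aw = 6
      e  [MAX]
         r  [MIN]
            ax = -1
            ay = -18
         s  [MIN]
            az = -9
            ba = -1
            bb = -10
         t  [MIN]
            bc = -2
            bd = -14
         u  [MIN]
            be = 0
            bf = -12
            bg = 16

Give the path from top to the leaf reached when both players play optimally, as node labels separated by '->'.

f (MIN): min(7, -13) = -13
g (MIN): min(11, -15) = -15
h (MIN): min(-12, 8) = -12
a (MAX): max(-13, -15, -12) = -12
j (MIN): min(-1, -8, -20) = -20
k (MIN): min(-4, 7, -9) = -9
b (MAX): max(-20, -9) = -9
Alpha (MIN): min(-12, -9) = -12
m (MIN): min(13, 4, 2) = 2
n (MIN): min(8, -1, -17, -18) = -18
c (MAX): max(2, -18) = 2
p (MIN): min(19, -5, -3) = -5
q (MIN): min(12, -4, 6) = -4
d (MAX): max(-5, -4) = -4
r (MIN): min(-1, -18) = -18
s (MIN): min(-9, -1, -10) = -10
t (MIN): min(-2, -14) = -14
u (MIN): min(0, -12, 16) = -12
e (MAX): max(-18, -10, -14, -12) = -10
Beta (MIN): min(2, -4, -10) = -10
top (MAX): max(-12, -10) = -10
At top, MAX picks Beta (highest: -10).
At Beta, MIN picks e (lowest: -10).
At e, MAX picks s (highest: -10).
At s, MIN picks bb (lowest: -10).
Terminal value -10.

top -> Beta -> e -> s -> bb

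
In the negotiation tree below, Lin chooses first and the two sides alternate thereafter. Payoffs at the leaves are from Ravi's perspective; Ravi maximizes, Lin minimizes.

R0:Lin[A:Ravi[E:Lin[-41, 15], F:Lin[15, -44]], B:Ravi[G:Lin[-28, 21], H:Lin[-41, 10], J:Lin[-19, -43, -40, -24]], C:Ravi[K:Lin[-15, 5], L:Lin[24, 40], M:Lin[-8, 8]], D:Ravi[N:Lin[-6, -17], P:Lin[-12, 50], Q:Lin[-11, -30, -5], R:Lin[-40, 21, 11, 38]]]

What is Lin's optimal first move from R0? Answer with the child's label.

A

E (Lin): min(-41, 15) = -41
F (Lin): min(15, -44) = -44
A (Ravi): max(-41, -44) = -41
G (Lin): min(-28, 21) = -28
H (Lin): min(-41, 10) = -41
J (Lin): min(-19, -43, -40, -24) = -43
B (Ravi): max(-28, -41, -43) = -28
K (Lin): min(-15, 5) = -15
L (Lin): min(24, 40) = 24
M (Lin): min(-8, 8) = -8
C (Ravi): max(-15, 24, -8) = 24
N (Lin): min(-6, -17) = -17
P (Lin): min(-12, 50) = -12
Q (Lin): min(-11, -30, -5) = -30
R (Lin): min(-40, 21, 11, 38) = -40
D (Ravi): max(-17, -12, -30, -40) = -12
R0 (Lin): min(-41, -28, 24, -12) = -41
Lin at R0 wants the lowest of {A=-41, B=-28, C=24, D=-12}, so chooses A.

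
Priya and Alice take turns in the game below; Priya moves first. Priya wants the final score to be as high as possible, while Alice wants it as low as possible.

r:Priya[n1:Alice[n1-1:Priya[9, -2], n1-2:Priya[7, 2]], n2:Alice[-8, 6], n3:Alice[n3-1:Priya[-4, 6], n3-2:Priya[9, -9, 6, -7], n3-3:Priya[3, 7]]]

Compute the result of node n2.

n2 (Alice): min(-8, 6) = -8

-8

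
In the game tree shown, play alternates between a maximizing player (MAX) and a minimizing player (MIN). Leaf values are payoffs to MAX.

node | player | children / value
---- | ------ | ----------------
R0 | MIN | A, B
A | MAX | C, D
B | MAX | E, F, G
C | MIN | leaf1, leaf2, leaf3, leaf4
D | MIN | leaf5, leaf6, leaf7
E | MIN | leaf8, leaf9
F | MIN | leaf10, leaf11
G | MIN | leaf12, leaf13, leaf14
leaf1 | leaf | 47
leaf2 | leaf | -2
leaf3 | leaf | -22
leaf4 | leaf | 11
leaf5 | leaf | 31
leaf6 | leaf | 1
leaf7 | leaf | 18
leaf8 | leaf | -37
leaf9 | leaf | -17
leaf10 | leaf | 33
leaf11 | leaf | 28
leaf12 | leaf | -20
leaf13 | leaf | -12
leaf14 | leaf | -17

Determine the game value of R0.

1

C (MIN): min(47, -2, -22, 11) = -22
D (MIN): min(31, 1, 18) = 1
A (MAX): max(-22, 1) = 1
E (MIN): min(-37, -17) = -37
F (MIN): min(33, 28) = 28
G (MIN): min(-20, -12, -17) = -20
B (MAX): max(-37, 28, -20) = 28
R0 (MIN): min(1, 28) = 1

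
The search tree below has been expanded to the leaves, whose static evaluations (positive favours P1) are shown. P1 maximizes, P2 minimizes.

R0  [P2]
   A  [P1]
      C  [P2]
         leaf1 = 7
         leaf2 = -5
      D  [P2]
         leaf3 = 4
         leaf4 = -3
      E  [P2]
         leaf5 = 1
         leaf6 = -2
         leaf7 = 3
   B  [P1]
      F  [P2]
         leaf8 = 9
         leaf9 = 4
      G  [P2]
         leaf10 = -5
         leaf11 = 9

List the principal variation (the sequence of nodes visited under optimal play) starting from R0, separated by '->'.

C (P2): min(7, -5) = -5
D (P2): min(4, -3) = -3
E (P2): min(1, -2, 3) = -2
A (P1): max(-5, -3, -2) = -2
F (P2): min(9, 4) = 4
G (P2): min(-5, 9) = -5
B (P1): max(4, -5) = 4
R0 (P2): min(-2, 4) = -2
At R0, P2 picks A (lowest: -2).
At A, P1 picks E (highest: -2).
At E, P2 picks leaf6 (lowest: -2).
Terminal value -2.

R0 -> A -> E -> leaf6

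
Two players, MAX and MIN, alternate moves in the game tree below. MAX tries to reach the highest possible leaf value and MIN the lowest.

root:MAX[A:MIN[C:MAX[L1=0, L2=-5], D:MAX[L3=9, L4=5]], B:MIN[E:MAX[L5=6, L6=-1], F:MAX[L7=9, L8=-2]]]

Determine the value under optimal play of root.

C (MAX): max(0, -5) = 0
D (MAX): max(9, 5) = 9
A (MIN): min(0, 9) = 0
E (MAX): max(6, -1) = 6
F (MAX): max(9, -2) = 9
B (MIN): min(6, 9) = 6
root (MAX): max(0, 6) = 6

6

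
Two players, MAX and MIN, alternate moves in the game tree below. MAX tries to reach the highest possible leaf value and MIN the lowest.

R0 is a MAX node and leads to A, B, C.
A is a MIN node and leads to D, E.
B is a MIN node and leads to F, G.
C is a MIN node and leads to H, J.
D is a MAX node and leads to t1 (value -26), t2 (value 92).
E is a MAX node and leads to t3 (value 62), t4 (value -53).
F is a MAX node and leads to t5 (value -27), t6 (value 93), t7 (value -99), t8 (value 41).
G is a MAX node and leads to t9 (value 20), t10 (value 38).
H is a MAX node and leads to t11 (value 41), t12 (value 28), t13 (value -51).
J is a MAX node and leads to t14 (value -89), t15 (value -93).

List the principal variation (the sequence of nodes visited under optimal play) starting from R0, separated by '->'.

D (MAX): max(-26, 92) = 92
E (MAX): max(62, -53) = 62
A (MIN): min(92, 62) = 62
F (MAX): max(-27, 93, -99, 41) = 93
G (MAX): max(20, 38) = 38
B (MIN): min(93, 38) = 38
H (MAX): max(41, 28, -51) = 41
J (MAX): max(-89, -93) = -89
C (MIN): min(41, -89) = -89
R0 (MAX): max(62, 38, -89) = 62
At R0, MAX picks A (highest: 62).
At A, MIN picks E (lowest: 62).
At E, MAX picks t3 (highest: 62).
Terminal value 62.

R0 -> A -> E -> t3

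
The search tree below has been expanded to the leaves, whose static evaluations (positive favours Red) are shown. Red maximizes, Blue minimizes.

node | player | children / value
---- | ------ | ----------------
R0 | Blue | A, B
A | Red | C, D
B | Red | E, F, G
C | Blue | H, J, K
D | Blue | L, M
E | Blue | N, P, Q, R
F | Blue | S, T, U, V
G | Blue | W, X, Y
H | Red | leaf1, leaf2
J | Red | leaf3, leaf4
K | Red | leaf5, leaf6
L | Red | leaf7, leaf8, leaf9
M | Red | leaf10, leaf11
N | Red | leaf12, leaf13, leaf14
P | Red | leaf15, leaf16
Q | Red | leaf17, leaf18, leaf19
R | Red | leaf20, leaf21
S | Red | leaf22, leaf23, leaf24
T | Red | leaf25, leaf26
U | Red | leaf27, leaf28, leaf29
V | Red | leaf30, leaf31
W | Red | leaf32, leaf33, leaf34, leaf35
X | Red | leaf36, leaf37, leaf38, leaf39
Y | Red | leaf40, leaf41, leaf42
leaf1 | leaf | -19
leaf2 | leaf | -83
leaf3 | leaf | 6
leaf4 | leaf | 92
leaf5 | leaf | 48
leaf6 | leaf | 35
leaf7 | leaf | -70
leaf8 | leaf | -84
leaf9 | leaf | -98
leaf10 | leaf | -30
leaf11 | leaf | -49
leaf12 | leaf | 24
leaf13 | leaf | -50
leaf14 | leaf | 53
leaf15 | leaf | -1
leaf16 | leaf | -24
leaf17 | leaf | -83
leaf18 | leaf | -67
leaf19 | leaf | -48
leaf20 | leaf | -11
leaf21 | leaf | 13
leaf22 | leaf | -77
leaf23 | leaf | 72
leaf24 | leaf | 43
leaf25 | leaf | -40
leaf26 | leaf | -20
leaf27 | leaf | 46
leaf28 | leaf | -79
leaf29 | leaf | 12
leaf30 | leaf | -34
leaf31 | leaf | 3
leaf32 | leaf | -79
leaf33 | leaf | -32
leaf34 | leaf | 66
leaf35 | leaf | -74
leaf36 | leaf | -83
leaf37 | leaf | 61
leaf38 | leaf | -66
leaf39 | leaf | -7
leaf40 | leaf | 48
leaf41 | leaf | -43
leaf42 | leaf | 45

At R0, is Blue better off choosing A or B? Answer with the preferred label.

H (Red): max(-19, -83) = -19
J (Red): max(6, 92) = 92
K (Red): max(48, 35) = 48
C (Blue): min(-19, 92, 48) = -19
L (Red): max(-70, -84, -98) = -70
M (Red): max(-30, -49) = -30
D (Blue): min(-70, -30) = -70
A (Red): max(-19, -70) = -19
N (Red): max(24, -50, 53) = 53
P (Red): max(-1, -24) = -1
Q (Red): max(-83, -67, -48) = -48
R (Red): max(-11, 13) = 13
E (Blue): min(53, -1, -48, 13) = -48
S (Red): max(-77, 72, 43) = 72
T (Red): max(-40, -20) = -20
U (Red): max(46, -79, 12) = 46
V (Red): max(-34, 3) = 3
F (Blue): min(72, -20, 46, 3) = -20
W (Red): max(-79, -32, 66, -74) = 66
X (Red): max(-83, 61, -66, -7) = 61
Y (Red): max(48, -43, 45) = 48
G (Blue): min(66, 61, 48) = 48
B (Red): max(-48, -20, 48) = 48
Blue prefers the lower value; A=-19, B=48. A is better since -19 < 48.

A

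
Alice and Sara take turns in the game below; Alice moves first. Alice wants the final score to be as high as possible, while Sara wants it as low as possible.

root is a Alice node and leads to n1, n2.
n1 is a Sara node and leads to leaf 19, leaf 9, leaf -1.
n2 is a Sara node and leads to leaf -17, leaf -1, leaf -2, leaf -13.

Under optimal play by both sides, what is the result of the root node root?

n1 (Sara): min(19, 9, -1) = -1
n2 (Sara): min(-17, -1, -2, -13) = -17
root (Alice): max(-1, -17) = -1

-1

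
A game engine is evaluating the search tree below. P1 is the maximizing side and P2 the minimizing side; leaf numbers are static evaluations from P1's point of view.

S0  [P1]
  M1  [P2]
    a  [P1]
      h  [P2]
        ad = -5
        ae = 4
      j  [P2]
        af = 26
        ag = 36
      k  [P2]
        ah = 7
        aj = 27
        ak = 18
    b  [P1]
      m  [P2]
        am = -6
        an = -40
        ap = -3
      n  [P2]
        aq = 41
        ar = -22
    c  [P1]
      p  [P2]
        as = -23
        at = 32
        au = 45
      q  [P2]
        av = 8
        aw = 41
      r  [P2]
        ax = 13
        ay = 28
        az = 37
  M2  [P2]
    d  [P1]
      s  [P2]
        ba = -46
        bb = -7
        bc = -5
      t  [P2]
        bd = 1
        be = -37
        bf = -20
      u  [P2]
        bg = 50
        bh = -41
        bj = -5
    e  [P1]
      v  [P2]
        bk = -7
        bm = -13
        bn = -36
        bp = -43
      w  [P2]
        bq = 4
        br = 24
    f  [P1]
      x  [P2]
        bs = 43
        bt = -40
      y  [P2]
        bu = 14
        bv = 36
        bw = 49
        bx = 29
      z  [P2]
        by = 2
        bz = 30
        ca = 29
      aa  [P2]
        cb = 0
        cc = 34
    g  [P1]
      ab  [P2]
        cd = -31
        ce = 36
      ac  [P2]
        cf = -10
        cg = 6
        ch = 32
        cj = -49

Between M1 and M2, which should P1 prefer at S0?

M1

h (P2): min(-5, 4) = -5
j (P2): min(26, 36) = 26
k (P2): min(7, 27, 18) = 7
a (P1): max(-5, 26, 7) = 26
m (P2): min(-6, -40, -3) = -40
n (P2): min(41, -22) = -22
b (P1): max(-40, -22) = -22
p (P2): min(-23, 32, 45) = -23
q (P2): min(8, 41) = 8
r (P2): min(13, 28, 37) = 13
c (P1): max(-23, 8, 13) = 13
M1 (P2): min(26, -22, 13) = -22
s (P2): min(-46, -7, -5) = -46
t (P2): min(1, -37, -20) = -37
u (P2): min(50, -41, -5) = -41
d (P1): max(-46, -37, -41) = -37
v (P2): min(-7, -13, -36, -43) = -43
w (P2): min(4, 24) = 4
e (P1): max(-43, 4) = 4
x (P2): min(43, -40) = -40
y (P2): min(14, 36, 49, 29) = 14
z (P2): min(2, 30, 29) = 2
aa (P2): min(0, 34) = 0
f (P1): max(-40, 14, 2, 0) = 14
ab (P2): min(-31, 36) = -31
ac (P2): min(-10, 6, 32, -49) = -49
g (P1): max(-31, -49) = -31
M2 (P2): min(-37, 4, 14, -31) = -37
P1 prefers the higher value; M1=-22, M2=-37. M1 is better since -22 > -37.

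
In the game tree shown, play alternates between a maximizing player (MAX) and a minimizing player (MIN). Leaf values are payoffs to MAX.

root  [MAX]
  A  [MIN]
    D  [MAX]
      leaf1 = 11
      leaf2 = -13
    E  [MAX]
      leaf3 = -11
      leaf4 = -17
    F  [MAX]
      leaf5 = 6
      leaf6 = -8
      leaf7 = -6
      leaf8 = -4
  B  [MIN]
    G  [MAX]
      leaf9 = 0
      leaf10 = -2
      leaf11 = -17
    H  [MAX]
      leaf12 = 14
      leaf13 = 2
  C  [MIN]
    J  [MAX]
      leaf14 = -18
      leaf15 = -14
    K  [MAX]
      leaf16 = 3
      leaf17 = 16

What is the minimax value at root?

D (MAX): max(11, -13) = 11
E (MAX): max(-11, -17) = -11
F (MAX): max(6, -8, -6, -4) = 6
A (MIN): min(11, -11, 6) = -11
G (MAX): max(0, -2, -17) = 0
H (MAX): max(14, 2) = 14
B (MIN): min(0, 14) = 0
J (MAX): max(-18, -14) = -14
K (MAX): max(3, 16) = 16
C (MIN): min(-14, 16) = -14
root (MAX): max(-11, 0, -14) = 0

0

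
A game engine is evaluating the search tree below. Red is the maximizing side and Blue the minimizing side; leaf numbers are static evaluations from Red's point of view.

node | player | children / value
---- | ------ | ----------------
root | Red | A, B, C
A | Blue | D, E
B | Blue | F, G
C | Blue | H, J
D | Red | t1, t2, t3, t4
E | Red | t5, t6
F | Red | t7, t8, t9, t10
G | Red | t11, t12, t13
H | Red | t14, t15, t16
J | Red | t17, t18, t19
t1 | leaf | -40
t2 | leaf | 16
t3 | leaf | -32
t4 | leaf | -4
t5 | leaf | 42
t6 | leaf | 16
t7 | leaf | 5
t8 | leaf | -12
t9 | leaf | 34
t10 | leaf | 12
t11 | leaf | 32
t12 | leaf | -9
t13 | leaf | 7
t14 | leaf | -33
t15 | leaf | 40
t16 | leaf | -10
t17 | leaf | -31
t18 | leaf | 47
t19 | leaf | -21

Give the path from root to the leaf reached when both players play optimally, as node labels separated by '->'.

D (Red): max(-40, 16, -32, -4) = 16
E (Red): max(42, 16) = 42
A (Blue): min(16, 42) = 16
F (Red): max(5, -12, 34, 12) = 34
G (Red): max(32, -9, 7) = 32
B (Blue): min(34, 32) = 32
H (Red): max(-33, 40, -10) = 40
J (Red): max(-31, 47, -21) = 47
C (Blue): min(40, 47) = 40
root (Red): max(16, 32, 40) = 40
At root, Red picks C (highest: 40).
At C, Blue picks H (lowest: 40).
At H, Red picks t15 (highest: 40).
Terminal value 40.

root -> C -> H -> t15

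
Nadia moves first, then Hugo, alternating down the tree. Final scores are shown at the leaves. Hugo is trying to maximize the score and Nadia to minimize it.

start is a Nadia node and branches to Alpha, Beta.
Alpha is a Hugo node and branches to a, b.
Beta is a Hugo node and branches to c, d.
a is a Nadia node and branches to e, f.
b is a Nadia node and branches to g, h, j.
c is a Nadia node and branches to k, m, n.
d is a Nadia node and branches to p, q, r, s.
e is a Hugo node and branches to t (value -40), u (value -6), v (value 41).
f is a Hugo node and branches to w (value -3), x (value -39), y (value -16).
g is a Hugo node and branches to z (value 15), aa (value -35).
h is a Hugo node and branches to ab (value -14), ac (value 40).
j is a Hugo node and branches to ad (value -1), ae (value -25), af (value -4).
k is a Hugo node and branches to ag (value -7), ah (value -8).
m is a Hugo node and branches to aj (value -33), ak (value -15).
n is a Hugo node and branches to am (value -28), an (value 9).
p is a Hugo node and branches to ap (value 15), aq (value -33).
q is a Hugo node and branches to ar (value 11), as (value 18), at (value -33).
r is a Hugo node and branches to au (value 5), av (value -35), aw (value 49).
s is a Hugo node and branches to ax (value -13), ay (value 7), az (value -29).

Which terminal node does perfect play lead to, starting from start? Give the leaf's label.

e (Hugo): max(-40, -6, 41) = 41
f (Hugo): max(-3, -39, -16) = -3
a (Nadia): min(41, -3) = -3
g (Hugo): max(15, -35) = 15
h (Hugo): max(-14, 40) = 40
j (Hugo): max(-1, -25, -4) = -1
b (Nadia): min(15, 40, -1) = -1
Alpha (Hugo): max(-3, -1) = -1
k (Hugo): max(-7, -8) = -7
m (Hugo): max(-33, -15) = -15
n (Hugo): max(-28, 9) = 9
c (Nadia): min(-7, -15, 9) = -15
p (Hugo): max(15, -33) = 15
q (Hugo): max(11, 18, -33) = 18
r (Hugo): max(5, -35, 49) = 49
s (Hugo): max(-13, 7, -29) = 7
d (Nadia): min(15, 18, 49, 7) = 7
Beta (Hugo): max(-15, 7) = 7
start (Nadia): min(-1, 7) = -1
At start, Nadia picks Alpha (lowest: -1).
At Alpha, Hugo picks b (highest: -1).
At b, Nadia picks j (lowest: -1).
At j, Hugo picks ad (highest: -1).
Terminal value -1.

ad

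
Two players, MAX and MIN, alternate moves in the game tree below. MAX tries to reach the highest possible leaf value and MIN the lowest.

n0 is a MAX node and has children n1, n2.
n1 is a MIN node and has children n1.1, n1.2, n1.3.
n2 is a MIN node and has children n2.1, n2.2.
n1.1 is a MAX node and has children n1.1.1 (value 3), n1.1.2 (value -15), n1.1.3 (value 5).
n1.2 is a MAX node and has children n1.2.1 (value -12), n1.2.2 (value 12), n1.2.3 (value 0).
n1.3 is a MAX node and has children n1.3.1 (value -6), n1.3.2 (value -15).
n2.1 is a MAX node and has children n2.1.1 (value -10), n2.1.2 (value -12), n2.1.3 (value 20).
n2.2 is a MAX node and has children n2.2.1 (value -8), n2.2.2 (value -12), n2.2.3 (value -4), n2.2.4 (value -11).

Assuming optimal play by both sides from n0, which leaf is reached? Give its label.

n2.2.3

n1.1 (MAX): max(3, -15, 5) = 5
n1.2 (MAX): max(-12, 12, 0) = 12
n1.3 (MAX): max(-6, -15) = -6
n1 (MIN): min(5, 12, -6) = -6
n2.1 (MAX): max(-10, -12, 20) = 20
n2.2 (MAX): max(-8, -12, -4, -11) = -4
n2 (MIN): min(20, -4) = -4
n0 (MAX): max(-6, -4) = -4
At n0, MAX picks n2 (highest: -4).
At n2, MIN picks n2.2 (lowest: -4).
At n2.2, MAX picks n2.2.3 (highest: -4).
Terminal value -4.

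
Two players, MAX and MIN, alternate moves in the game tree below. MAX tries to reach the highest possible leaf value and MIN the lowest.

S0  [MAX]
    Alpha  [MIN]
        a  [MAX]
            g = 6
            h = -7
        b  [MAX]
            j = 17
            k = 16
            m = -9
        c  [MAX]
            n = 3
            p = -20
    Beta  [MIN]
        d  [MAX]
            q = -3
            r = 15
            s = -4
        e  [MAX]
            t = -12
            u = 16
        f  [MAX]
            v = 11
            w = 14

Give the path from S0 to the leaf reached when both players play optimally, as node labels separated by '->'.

a (MAX): max(6, -7) = 6
b (MAX): max(17, 16, -9) = 17
c (MAX): max(3, -20) = 3
Alpha (MIN): min(6, 17, 3) = 3
d (MAX): max(-3, 15, -4) = 15
e (MAX): max(-12, 16) = 16
f (MAX): max(11, 14) = 14
Beta (MIN): min(15, 16, 14) = 14
S0 (MAX): max(3, 14) = 14
At S0, MAX picks Beta (highest: 14).
At Beta, MIN picks f (lowest: 14).
At f, MAX picks w (highest: 14).
Terminal value 14.

S0 -> Beta -> f -> w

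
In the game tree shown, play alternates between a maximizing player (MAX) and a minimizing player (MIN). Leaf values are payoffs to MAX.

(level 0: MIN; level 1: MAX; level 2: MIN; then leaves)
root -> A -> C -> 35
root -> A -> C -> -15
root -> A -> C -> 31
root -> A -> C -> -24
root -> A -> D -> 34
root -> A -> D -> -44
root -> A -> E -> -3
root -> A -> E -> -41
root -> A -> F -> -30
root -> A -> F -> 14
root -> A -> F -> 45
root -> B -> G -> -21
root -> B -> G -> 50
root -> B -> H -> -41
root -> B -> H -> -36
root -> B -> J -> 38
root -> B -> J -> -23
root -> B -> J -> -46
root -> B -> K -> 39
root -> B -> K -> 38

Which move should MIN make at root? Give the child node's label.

A

C (MIN): min(35, -15, 31, -24) = -24
D (MIN): min(34, -44) = -44
E (MIN): min(-3, -41) = -41
F (MIN): min(-30, 14, 45) = -30
A (MAX): max(-24, -44, -41, -30) = -24
G (MIN): min(-21, 50) = -21
H (MIN): min(-41, -36) = -41
J (MIN): min(38, -23, -46) = -46
K (MIN): min(39, 38) = 38
B (MAX): max(-21, -41, -46, 38) = 38
root (MIN): min(-24, 38) = -24
MIN at root wants the lowest of {A=-24, B=38}, so chooses A.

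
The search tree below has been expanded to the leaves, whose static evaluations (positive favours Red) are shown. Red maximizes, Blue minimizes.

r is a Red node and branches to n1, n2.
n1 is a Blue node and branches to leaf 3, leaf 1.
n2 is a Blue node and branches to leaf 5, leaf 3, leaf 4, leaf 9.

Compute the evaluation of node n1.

n1 (Blue): min(3, 1) = 1

1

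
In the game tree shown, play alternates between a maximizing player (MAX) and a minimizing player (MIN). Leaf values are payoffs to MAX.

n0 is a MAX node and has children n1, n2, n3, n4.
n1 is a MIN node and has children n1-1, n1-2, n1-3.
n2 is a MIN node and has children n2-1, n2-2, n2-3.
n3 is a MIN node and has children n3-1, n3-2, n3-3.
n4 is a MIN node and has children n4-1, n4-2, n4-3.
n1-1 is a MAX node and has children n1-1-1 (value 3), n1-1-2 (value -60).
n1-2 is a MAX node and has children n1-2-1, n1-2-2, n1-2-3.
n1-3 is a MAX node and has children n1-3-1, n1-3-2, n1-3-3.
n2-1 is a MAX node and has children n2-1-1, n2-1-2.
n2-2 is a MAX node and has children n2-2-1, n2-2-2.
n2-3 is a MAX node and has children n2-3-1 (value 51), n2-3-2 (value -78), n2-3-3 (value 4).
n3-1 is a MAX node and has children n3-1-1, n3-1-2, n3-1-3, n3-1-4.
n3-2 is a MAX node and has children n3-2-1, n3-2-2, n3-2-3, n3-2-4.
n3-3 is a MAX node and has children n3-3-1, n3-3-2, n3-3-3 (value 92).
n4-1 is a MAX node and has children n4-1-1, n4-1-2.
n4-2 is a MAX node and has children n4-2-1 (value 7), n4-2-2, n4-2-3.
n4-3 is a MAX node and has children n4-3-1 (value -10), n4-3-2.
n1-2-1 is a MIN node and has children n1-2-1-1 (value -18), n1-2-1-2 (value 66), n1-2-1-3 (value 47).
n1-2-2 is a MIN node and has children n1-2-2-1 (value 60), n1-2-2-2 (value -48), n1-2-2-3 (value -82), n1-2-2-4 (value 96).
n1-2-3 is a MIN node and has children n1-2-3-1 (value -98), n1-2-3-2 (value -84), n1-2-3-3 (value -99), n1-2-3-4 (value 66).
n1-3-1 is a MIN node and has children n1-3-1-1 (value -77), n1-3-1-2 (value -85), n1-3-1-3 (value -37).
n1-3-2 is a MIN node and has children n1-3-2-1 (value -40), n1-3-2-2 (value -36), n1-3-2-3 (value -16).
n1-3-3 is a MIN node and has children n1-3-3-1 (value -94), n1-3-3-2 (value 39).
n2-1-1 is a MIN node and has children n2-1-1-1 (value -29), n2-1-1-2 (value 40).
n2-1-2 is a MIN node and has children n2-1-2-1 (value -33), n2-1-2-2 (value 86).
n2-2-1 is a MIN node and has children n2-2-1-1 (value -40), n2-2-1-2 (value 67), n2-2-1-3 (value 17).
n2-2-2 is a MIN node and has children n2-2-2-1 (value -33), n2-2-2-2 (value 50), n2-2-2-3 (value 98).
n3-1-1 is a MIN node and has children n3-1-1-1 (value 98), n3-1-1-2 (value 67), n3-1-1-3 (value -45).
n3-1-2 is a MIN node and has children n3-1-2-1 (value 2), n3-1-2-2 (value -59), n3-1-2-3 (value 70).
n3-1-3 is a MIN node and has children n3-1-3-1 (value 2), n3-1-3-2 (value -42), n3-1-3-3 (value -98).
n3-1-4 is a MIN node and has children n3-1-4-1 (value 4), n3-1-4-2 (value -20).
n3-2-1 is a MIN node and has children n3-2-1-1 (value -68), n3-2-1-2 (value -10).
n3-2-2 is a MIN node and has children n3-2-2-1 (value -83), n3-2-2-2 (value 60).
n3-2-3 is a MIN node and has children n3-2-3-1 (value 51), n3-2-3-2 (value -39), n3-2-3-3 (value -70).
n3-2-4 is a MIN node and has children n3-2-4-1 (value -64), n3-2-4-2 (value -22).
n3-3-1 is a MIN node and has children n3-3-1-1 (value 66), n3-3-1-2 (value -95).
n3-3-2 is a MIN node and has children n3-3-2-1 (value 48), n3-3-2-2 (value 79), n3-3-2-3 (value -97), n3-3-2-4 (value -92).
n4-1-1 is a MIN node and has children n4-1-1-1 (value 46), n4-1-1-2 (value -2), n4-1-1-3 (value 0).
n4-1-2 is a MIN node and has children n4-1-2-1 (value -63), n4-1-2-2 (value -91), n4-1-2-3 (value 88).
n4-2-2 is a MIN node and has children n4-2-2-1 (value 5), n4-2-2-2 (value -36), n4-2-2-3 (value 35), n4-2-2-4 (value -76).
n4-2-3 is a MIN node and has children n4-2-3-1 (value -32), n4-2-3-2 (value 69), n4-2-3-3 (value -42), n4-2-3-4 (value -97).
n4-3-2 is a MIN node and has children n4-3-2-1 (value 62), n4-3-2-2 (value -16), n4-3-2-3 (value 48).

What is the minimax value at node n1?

n1-1 (MAX): max(3, -60) = 3
n1-2-1 (MIN): min(-18, 66, 47) = -18
n1-2-2 (MIN): min(60, -48, -82, 96) = -82
n1-2-3 (MIN): min(-98, -84, -99, 66) = -99
n1-2 (MAX): max(-18, -82, -99) = -18
n1-3-1 (MIN): min(-77, -85, -37) = -85
n1-3-2 (MIN): min(-40, -36, -16) = -40
n1-3-3 (MIN): min(-94, 39) = -94
n1-3 (MAX): max(-85, -40, -94) = -40
n1 (MIN): min(3, -18, -40) = -40

-40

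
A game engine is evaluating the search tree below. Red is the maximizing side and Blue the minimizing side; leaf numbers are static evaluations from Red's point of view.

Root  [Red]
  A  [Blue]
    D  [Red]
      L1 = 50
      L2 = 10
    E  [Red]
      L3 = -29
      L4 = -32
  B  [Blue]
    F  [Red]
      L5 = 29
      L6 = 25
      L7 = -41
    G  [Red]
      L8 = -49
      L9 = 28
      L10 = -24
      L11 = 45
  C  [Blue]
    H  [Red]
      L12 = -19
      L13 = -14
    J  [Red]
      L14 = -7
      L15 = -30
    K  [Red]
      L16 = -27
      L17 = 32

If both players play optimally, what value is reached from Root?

D (Red): max(50, 10) = 50
E (Red): max(-29, -32) = -29
A (Blue): min(50, -29) = -29
F (Red): max(29, 25, -41) = 29
G (Red): max(-49, 28, -24, 45) = 45
B (Blue): min(29, 45) = 29
H (Red): max(-19, -14) = -14
J (Red): max(-7, -30) = -7
K (Red): max(-27, 32) = 32
C (Blue): min(-14, -7, 32) = -14
Root (Red): max(-29, 29, -14) = 29

29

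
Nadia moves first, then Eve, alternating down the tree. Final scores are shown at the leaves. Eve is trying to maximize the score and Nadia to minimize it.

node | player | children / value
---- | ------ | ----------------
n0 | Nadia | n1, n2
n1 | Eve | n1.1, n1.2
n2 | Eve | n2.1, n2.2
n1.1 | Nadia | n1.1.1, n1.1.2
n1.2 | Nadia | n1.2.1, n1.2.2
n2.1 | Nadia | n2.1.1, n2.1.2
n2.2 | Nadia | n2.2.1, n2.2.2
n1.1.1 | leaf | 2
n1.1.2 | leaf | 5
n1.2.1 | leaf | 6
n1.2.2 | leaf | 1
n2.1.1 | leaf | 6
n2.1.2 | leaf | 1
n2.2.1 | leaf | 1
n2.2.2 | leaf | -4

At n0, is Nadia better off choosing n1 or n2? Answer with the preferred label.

n2

n1.1 (Nadia): min(2, 5) = 2
n1.2 (Nadia): min(6, 1) = 1
n1 (Eve): max(2, 1) = 2
n2.1 (Nadia): min(6, 1) = 1
n2.2 (Nadia): min(1, -4) = -4
n2 (Eve): max(1, -4) = 1
Nadia prefers the lower value; n1=2, n2=1. n2 is better since 1 < 2.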